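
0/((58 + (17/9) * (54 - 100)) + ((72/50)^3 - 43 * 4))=0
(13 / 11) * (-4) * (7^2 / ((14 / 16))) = -2912 / 11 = -264.73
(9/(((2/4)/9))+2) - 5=159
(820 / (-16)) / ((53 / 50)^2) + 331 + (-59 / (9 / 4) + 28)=7259830 / 25281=287.17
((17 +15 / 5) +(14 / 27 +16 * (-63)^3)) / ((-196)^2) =-54009875 / 518616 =-104.14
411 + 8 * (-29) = 179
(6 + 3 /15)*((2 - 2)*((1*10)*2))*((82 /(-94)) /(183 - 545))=0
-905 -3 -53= -961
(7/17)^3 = 343/4913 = 0.07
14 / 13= 1.08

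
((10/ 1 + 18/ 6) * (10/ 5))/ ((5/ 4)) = 104/ 5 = 20.80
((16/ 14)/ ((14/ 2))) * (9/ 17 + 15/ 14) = 1524/ 5831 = 0.26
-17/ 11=-1.55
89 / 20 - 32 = -551 / 20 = -27.55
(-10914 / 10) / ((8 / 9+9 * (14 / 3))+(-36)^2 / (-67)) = -3290571 / 70990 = -46.35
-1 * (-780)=780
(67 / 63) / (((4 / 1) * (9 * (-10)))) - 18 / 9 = -45427 / 22680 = -2.00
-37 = -37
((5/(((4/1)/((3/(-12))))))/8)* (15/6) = -25/256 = -0.10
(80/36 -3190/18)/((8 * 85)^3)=-7/12577280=-0.00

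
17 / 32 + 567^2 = 10287665 / 32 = 321489.53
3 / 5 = 0.60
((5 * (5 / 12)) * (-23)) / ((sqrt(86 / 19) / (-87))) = 16675 * sqrt(1634) / 344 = 1959.45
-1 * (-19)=19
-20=-20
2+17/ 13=43/ 13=3.31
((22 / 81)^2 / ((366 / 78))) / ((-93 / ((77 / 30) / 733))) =-242242 / 409239980235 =-0.00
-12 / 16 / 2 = -3 / 8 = -0.38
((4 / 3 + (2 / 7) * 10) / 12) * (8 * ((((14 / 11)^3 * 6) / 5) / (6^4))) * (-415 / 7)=-9296 / 29403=-0.32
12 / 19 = 0.63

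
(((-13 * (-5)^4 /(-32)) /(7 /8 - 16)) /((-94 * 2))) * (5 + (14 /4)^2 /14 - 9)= -203125 /727936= -0.28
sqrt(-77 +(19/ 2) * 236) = sqrt(2165) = 46.53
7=7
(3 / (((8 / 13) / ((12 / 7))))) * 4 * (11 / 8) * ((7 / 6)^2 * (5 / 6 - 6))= -323.24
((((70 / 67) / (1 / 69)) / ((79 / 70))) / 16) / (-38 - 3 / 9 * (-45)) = -3675 / 21172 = -0.17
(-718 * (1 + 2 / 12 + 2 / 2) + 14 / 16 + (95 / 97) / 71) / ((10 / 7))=-359780575 / 330576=-1088.34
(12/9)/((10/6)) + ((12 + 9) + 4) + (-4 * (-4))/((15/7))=499/15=33.27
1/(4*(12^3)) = 0.00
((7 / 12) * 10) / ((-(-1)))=35 / 6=5.83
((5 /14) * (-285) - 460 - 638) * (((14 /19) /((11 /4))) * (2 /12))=-1018 /19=-53.58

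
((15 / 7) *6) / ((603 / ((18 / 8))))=45 / 938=0.05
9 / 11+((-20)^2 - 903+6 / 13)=-71746 / 143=-501.72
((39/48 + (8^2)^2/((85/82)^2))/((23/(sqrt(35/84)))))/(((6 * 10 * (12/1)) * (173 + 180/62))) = 1951928237 * sqrt(15)/8947606464000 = 0.00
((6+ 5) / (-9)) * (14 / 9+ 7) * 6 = -1694 / 27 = -62.74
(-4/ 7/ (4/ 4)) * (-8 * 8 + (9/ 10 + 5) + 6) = 1042/ 35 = 29.77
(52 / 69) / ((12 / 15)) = 65 / 69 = 0.94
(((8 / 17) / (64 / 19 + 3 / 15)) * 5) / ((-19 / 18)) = -0.62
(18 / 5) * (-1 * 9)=-162 / 5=-32.40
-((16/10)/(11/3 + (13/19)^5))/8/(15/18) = -22284891/354387100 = -0.06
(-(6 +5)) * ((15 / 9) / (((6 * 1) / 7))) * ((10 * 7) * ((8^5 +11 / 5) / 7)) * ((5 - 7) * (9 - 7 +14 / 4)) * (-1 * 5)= -1156514975 / 3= -385504991.67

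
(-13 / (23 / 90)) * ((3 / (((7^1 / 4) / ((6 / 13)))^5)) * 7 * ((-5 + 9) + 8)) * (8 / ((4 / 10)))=-515978035200 / 1577224103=-327.14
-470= -470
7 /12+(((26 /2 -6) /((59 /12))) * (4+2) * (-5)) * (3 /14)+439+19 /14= 2139941 /4956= 431.79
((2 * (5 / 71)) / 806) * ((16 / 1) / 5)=16 / 28613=0.00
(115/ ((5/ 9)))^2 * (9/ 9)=42849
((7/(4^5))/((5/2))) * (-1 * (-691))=4837/2560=1.89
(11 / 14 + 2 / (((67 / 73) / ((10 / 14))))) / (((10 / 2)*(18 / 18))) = 2197 / 4690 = 0.47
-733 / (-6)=733 / 6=122.17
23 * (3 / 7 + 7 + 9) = 2645 / 7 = 377.86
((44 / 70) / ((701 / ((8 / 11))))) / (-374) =-0.00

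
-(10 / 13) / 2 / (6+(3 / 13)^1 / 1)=-5 / 81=-0.06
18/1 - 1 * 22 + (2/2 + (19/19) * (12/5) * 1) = -3/5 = -0.60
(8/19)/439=8/8341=0.00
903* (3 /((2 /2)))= 2709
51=51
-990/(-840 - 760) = 99/160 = 0.62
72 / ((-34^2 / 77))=-1386 / 289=-4.80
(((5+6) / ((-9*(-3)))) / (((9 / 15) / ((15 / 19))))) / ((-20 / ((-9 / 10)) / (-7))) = -77 / 456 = -0.17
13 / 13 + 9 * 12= 109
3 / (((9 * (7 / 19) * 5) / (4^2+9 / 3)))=361 / 105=3.44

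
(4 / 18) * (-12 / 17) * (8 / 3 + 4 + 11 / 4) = -226 / 153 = -1.48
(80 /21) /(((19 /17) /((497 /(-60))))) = -28.23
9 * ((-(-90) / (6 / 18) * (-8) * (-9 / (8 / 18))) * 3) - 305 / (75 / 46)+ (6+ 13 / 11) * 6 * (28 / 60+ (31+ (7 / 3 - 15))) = 194964502 / 165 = 1181603.04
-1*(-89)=89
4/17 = 0.24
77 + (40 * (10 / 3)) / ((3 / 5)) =2693 / 9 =299.22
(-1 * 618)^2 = 381924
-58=-58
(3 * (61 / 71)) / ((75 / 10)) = 122 / 355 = 0.34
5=5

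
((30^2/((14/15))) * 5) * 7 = 33750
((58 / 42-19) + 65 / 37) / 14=-12325 / 10878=-1.13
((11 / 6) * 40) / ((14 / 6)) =220 / 7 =31.43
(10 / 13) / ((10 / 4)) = 4 / 13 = 0.31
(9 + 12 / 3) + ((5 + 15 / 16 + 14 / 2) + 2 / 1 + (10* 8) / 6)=1981 / 48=41.27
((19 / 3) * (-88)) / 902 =-76 / 123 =-0.62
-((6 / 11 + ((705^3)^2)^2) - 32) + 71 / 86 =-14261346778383299154065091754394500713 / 946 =-15075419427466489592034980000000000.00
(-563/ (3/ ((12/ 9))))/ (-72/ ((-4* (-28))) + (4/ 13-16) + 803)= -409864/ 1288557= -0.32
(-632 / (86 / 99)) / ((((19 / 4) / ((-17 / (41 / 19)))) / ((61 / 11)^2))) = 719611632 / 19393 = 37106.77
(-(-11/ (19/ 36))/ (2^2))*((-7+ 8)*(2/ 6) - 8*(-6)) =251.84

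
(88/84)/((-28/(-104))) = 572/147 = 3.89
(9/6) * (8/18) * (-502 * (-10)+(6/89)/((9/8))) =2680712/801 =3346.71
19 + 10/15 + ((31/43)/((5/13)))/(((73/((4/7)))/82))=6878587/329595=20.87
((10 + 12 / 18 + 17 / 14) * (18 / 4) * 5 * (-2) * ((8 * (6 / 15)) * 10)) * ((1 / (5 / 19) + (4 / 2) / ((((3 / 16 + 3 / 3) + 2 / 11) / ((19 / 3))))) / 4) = -94165292 / 1687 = -55818.19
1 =1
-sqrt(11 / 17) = -sqrt(187) / 17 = -0.80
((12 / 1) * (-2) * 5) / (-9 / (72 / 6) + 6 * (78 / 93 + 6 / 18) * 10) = -14880 / 8627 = -1.72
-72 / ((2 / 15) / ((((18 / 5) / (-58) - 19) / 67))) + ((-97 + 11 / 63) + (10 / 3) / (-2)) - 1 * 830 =-94849529 / 122409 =-774.86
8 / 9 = 0.89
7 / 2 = 3.50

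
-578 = -578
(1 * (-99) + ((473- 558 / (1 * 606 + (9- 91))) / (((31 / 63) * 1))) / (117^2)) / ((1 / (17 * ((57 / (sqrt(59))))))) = -394750286207 * sqrt(59) / 242953386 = -12480.31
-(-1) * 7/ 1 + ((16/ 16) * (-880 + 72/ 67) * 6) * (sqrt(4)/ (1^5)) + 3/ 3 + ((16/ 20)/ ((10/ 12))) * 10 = -3527384/ 335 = -10529.50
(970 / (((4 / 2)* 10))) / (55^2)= 0.02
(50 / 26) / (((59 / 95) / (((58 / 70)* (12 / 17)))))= 1.81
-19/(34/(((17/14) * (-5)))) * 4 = 95/7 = 13.57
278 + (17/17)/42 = 11677/42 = 278.02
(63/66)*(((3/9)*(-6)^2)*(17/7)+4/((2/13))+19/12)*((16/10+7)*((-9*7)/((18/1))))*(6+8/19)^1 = -17498033/1672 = -10465.33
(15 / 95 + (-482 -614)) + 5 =-20726 / 19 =-1090.84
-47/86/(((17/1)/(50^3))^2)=-367187500000/12427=-29547557.74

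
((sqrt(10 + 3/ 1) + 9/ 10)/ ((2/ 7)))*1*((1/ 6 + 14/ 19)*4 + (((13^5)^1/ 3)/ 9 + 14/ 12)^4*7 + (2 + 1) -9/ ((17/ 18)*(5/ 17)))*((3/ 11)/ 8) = 1415970116074606897338966719/ 52655961600 + 1415970116074606897338966719*sqrt(13)/ 47390365440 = 134620737849681331.23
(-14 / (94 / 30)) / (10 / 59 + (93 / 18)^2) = -446040 / 2681773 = -0.17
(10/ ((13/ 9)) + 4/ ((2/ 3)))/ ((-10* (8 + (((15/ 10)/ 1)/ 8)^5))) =-88080384/ 545275315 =-0.16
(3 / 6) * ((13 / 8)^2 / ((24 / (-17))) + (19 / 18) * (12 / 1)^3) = 2798791 / 3072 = 911.06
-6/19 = -0.32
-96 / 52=-24 / 13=-1.85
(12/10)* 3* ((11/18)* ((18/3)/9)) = 1.47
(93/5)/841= 93/4205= 0.02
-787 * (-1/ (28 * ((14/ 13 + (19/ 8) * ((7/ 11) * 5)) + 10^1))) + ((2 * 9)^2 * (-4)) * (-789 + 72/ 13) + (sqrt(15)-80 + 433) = sqrt(15) + 1970342679497/ 1939847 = 1015724.54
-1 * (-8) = 8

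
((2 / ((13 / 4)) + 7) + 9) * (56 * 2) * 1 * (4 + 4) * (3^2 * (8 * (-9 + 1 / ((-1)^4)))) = -111476736 / 13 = -8575133.54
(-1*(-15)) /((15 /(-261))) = -261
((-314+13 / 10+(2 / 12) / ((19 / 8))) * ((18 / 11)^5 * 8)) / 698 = -42.04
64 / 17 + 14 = 302 / 17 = 17.76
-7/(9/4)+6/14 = -169/63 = -2.68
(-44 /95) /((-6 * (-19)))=-22 /5415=-0.00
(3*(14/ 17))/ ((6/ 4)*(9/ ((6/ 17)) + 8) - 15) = 56/ 799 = 0.07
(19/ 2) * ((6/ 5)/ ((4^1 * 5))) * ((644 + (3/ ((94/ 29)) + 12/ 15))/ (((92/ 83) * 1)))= 1435815921/ 4324000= 332.06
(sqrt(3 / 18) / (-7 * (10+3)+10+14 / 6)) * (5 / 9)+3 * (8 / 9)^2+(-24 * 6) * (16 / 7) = -61760 / 189 - 5 * sqrt(6) / 4248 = -326.78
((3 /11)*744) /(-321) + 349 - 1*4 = 405321 /1177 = 344.37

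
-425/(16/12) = -1275/4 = -318.75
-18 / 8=-9 / 4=-2.25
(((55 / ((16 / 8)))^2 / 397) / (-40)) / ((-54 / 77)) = 46585 / 686016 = 0.07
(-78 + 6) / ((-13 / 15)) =1080 / 13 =83.08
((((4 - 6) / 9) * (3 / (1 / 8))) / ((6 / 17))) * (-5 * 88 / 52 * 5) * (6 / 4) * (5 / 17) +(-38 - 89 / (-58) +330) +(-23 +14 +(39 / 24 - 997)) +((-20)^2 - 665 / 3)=-755375 / 3016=-250.46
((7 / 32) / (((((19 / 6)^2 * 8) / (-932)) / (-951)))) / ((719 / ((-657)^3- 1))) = -1979443463215113 / 2076472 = -953272407.82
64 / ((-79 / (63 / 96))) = -42 / 79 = -0.53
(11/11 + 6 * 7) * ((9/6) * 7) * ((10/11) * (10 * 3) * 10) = 1354500/11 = 123136.36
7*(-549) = -3843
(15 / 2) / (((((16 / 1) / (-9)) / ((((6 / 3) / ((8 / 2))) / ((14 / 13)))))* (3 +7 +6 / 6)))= -1755 / 9856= -0.18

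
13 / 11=1.18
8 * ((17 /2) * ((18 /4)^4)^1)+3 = 27887.25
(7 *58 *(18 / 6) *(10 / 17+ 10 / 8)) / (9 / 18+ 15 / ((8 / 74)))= 152250 / 9469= 16.08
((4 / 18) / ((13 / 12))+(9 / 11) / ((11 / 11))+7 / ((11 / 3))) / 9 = 1258 / 3861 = 0.33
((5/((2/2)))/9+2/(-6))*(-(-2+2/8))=7/18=0.39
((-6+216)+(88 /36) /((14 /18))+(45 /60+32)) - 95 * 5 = -6415 /28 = -229.11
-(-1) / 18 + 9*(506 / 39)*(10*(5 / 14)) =417.09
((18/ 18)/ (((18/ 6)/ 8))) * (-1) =-8/ 3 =-2.67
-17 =-17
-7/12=-0.58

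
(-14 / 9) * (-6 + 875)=-12166 / 9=-1351.78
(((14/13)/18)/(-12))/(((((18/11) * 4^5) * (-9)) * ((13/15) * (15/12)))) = 77/252315648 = 0.00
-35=-35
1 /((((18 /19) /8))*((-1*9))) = -76 /81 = -0.94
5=5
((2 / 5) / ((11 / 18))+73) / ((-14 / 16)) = -32408 / 385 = -84.18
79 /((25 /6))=474 /25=18.96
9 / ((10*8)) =9 / 80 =0.11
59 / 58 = 1.02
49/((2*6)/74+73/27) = 6993/409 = 17.10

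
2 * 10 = 20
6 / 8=3 / 4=0.75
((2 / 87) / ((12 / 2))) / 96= 1 / 25056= 0.00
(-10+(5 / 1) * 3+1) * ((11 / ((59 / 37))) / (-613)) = -2442 / 36167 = -0.07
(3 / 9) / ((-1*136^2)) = -1 / 55488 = -0.00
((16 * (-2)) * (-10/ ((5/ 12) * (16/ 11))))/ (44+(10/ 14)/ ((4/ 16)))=462/ 41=11.27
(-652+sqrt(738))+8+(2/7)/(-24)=-616.85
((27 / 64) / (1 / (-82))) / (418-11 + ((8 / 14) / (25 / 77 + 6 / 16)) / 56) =-0.08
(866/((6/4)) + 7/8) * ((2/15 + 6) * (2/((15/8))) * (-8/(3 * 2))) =-10213472/2025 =-5043.69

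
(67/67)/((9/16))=16/9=1.78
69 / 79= 0.87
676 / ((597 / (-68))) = -45968 / 597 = -77.00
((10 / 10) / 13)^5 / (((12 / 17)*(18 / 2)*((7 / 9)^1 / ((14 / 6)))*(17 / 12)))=1 / 1113879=0.00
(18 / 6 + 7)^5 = 100000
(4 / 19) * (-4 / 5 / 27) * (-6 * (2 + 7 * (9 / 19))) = 0.20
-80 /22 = -3.64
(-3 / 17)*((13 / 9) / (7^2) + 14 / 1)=-6187 / 2499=-2.48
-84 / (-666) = 0.13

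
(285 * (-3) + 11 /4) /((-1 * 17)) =3409 /68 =50.13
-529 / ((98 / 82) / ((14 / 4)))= -1549.21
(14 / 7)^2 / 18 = 2 / 9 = 0.22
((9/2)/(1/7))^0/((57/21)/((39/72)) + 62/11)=0.09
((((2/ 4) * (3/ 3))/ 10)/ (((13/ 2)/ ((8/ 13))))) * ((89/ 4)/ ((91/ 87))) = 0.10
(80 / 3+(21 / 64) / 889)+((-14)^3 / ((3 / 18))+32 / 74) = -14829503155 / 902208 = -16436.90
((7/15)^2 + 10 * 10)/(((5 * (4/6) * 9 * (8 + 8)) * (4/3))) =22549/144000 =0.16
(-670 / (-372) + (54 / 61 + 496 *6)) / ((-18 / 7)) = -236573225 / 204228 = -1158.38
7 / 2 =3.50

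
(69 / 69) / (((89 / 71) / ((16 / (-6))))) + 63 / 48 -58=-251257 / 4272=-58.81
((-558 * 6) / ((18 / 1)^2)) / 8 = -31 / 24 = -1.29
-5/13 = -0.38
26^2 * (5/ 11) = 3380/ 11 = 307.27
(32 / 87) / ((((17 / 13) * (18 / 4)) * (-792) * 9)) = -104 / 11860101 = -0.00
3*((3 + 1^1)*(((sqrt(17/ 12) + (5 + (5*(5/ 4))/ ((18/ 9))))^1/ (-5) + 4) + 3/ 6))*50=1725- 20*sqrt(51)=1582.17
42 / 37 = 1.14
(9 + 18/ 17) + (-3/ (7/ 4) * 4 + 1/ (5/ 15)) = 738/ 119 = 6.20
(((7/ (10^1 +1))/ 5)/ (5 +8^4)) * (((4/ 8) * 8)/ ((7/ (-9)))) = -12/ 75185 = -0.00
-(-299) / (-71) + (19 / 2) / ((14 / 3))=-4325 / 1988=-2.18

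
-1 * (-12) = 12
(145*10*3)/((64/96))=6525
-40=-40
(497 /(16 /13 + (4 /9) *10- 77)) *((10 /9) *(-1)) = 12922 /1669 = 7.74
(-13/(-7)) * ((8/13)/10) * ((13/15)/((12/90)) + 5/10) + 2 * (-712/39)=-6964/195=-35.71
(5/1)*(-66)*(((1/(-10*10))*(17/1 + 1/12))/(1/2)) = 451/4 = 112.75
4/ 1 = 4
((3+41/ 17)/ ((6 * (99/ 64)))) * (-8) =-23552/ 5049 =-4.66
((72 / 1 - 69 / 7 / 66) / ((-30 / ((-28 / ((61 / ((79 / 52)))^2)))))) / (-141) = -13811333 / 46816550352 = -0.00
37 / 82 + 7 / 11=981 / 902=1.09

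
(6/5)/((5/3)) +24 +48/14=4926/175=28.15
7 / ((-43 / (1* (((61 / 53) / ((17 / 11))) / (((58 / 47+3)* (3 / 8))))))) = -1766072 / 23129571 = -0.08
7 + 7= 14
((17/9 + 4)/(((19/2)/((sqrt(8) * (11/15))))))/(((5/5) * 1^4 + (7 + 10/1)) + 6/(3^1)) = 0.06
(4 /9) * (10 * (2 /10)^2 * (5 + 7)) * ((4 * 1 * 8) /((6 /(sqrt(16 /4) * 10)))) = 2048 /9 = 227.56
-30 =-30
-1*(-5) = 5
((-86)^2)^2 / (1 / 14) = 765811424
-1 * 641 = -641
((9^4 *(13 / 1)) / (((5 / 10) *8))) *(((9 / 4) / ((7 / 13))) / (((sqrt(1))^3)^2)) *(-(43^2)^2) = -34117175862081 / 112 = -304617641625.72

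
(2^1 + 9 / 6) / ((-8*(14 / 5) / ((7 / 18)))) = -0.06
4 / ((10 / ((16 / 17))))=32 / 85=0.38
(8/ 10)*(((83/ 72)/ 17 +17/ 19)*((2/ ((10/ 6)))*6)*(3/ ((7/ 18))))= 483516/ 11305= 42.77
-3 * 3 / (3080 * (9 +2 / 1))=-9 / 33880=-0.00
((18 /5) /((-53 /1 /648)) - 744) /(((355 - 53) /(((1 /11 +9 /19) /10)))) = -560028 /3801425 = -0.15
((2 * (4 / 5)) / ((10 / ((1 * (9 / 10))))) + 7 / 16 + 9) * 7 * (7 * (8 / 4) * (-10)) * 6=-2816961 / 50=-56339.22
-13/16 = -0.81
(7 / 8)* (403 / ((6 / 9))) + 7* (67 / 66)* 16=339311 / 528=642.63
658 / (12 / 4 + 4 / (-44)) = 3619 / 16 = 226.19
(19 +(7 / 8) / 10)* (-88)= -16797 / 10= -1679.70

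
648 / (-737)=-648 / 737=-0.88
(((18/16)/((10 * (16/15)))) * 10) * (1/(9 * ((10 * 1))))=0.01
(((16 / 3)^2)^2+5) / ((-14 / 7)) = -65941 / 162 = -407.04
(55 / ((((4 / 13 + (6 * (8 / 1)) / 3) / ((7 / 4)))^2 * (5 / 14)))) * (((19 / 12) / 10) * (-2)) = -0.56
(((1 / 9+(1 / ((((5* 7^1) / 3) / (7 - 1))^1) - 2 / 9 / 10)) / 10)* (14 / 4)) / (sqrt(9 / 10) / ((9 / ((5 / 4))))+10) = 608 / 28795 - 38* sqrt(10) / 431925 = 0.02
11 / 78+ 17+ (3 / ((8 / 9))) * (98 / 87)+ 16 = 167129 / 4524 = 36.94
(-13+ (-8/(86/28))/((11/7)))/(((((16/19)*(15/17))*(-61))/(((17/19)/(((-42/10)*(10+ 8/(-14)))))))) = -667879/91406304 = -0.01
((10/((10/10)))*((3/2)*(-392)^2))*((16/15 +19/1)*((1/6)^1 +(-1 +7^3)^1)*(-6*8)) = -759657038336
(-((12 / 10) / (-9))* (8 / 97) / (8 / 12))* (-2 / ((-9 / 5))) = 16 / 873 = 0.02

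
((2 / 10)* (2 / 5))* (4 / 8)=1 / 25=0.04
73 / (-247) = -0.30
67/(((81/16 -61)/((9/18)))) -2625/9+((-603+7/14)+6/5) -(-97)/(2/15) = -445886/2685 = -166.07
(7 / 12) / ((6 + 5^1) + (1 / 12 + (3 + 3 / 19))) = 133 / 3247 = 0.04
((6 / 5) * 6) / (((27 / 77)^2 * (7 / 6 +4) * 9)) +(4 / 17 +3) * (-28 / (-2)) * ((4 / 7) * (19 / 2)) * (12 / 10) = 189733984 / 640305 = 296.32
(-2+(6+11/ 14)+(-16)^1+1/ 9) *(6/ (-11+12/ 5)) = 6995/ 903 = 7.75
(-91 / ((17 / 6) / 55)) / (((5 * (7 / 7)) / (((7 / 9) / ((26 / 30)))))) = -5390 / 17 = -317.06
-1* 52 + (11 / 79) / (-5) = -20551 / 395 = -52.03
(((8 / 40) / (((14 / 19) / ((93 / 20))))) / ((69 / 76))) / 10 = 11191 / 80500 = 0.14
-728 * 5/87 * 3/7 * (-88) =45760/29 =1577.93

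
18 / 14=9 / 7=1.29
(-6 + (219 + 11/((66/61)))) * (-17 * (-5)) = 113815/6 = 18969.17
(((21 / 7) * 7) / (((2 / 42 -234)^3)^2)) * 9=16209796869 / 14063084452067724991009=0.00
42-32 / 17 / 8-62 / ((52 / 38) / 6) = -50848 / 221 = -230.08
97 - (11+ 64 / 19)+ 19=1931 / 19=101.63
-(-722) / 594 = 1.22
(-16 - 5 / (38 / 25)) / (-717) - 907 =-24711389 / 27246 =-906.97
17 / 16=1.06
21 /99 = 7 /33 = 0.21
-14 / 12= -7 / 6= -1.17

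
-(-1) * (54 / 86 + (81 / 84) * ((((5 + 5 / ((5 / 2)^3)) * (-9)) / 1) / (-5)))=212031 / 21500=9.86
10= 10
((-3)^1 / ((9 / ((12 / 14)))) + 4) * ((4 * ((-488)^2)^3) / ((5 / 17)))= 23878178405154291712 / 35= 682233668718694048.91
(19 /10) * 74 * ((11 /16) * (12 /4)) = 23199 /80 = 289.99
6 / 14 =3 / 7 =0.43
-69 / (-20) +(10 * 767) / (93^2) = 750181 / 172980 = 4.34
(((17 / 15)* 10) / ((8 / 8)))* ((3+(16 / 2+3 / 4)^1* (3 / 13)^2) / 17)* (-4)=-1562 / 169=-9.24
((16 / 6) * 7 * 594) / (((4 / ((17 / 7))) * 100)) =1683 / 25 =67.32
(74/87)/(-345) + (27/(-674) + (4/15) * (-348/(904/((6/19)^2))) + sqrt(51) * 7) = -43541536769/825246877230 + 7 * sqrt(51) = 49.94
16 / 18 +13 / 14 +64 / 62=11131 / 3906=2.85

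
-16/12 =-4/3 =-1.33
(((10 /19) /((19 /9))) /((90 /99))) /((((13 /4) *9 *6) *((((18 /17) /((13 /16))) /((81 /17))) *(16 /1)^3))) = 33 /23658496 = 0.00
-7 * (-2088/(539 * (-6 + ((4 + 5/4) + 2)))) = 8352/385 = 21.69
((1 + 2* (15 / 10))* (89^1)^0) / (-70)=-2 / 35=-0.06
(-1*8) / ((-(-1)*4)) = -2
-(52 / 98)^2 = -676 / 2401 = -0.28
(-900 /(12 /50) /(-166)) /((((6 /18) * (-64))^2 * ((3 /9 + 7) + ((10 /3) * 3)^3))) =50625 /1027383296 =0.00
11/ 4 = 2.75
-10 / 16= -5 / 8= -0.62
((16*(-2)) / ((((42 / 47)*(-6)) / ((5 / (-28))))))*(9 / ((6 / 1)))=-235 / 147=-1.60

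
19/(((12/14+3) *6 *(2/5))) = 665/324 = 2.05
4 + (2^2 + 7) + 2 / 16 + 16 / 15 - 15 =143 / 120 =1.19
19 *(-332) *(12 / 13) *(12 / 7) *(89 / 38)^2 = -94671792 / 1729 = -54755.23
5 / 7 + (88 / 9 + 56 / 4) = 1543 / 63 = 24.49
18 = 18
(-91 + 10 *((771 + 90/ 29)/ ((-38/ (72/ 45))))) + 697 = 280.06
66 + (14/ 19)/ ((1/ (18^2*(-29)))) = -130290/ 19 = -6857.37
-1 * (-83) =83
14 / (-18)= -7 / 9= -0.78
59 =59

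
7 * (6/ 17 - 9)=-1029/ 17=-60.53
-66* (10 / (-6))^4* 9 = -13750 / 3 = -4583.33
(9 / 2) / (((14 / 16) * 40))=9 / 70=0.13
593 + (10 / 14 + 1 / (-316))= 1313289 / 2212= 593.71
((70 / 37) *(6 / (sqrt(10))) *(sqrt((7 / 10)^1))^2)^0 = 1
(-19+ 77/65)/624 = -193/6760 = -0.03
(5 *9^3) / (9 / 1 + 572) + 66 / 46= 103008 / 13363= 7.71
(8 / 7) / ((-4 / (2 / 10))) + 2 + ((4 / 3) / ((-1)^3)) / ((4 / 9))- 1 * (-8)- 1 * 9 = -72 / 35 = -2.06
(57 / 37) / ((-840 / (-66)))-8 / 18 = -15077 / 46620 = -0.32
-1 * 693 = -693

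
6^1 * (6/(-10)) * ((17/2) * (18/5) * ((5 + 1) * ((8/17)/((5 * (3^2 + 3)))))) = -648/125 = -5.18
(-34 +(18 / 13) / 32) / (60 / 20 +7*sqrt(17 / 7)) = 21189 / 22880-7063*sqrt(119) / 22880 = -2.44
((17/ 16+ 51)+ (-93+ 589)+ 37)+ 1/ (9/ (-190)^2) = 661849/ 144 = 4596.17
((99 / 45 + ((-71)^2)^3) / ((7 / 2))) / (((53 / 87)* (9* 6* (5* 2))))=9287270584432 / 83475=111258108.23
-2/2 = -1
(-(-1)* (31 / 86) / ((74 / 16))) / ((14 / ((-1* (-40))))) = 0.22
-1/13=-0.08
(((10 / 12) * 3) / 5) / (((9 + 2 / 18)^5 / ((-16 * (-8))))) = 118098 / 115856201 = 0.00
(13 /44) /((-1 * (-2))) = 13 /88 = 0.15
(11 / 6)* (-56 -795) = -9361 / 6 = -1560.17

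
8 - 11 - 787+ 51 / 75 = -19733 / 25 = -789.32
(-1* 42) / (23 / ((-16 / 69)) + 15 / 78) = 0.42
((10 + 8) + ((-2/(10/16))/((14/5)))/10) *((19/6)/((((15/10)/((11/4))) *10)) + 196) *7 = 22150697/900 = 24611.89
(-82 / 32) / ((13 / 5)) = -205 / 208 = -0.99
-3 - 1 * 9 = -12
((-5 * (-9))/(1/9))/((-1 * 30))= -27/2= -13.50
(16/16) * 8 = 8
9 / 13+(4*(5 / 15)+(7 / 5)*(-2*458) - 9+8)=-249868 / 195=-1281.37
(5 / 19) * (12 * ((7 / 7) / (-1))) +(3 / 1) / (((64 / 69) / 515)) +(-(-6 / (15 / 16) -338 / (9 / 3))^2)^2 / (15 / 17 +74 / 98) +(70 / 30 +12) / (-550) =2576619478761771587 / 20991960000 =122743158.75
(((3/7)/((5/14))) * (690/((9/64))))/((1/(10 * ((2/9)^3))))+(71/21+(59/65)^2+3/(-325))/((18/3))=27892168817/43120350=646.84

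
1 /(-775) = -0.00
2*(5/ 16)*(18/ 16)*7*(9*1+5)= 68.91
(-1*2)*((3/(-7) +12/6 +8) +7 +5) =-302/7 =-43.14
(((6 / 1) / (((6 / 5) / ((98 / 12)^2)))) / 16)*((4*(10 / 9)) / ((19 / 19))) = 60025 / 648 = 92.63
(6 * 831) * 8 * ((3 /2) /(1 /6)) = 358992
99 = 99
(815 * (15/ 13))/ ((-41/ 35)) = -427875/ 533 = -802.77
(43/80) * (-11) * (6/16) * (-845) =239811/128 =1873.52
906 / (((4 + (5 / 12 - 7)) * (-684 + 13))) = 10872 / 20801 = 0.52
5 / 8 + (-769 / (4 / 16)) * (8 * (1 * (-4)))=787461 / 8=98432.62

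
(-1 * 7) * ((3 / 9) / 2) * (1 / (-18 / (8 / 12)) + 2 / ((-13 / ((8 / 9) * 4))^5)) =6153886585 / 131546882142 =0.05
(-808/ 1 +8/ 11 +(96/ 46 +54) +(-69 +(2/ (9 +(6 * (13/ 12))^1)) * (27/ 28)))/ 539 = -1.52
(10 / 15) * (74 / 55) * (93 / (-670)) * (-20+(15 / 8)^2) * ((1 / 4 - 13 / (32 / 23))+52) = 332289341 / 3773440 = 88.06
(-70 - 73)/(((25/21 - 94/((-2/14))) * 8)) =-0.03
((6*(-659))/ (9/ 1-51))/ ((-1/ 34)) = -22406/ 7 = -3200.86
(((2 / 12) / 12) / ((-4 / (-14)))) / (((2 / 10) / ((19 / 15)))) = 133 / 432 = 0.31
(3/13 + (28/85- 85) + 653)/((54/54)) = 628259/1105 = 568.56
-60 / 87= -20 / 29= -0.69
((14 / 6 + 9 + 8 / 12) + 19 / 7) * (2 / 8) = 103 / 28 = 3.68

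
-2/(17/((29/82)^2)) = -841/57154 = -0.01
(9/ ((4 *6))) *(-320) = -120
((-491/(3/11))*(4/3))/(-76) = 5401/171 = 31.58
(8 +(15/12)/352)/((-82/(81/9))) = -101421/115456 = -0.88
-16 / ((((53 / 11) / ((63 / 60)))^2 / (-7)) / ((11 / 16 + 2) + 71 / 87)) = 607230393 / 32584400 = 18.64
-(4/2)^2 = -4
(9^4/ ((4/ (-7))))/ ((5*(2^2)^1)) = -45927/ 80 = -574.09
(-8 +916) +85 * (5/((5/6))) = 1418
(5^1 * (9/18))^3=125/8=15.62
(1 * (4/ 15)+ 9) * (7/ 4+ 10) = 6533/ 60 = 108.88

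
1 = 1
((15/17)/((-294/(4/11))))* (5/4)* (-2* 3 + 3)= 0.00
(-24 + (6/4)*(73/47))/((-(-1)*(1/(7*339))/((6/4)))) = -77135.12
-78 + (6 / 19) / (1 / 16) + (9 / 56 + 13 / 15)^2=-963810989 / 13406400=-71.89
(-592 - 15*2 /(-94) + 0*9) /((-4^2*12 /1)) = 27809 /9024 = 3.08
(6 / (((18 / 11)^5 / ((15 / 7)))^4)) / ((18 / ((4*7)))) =420468746832850005750625 / 40487453909480137165111296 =0.01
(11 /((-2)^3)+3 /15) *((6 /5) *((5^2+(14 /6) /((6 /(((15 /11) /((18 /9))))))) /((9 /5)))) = -31349 /1584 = -19.79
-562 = -562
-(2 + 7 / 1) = -9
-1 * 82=-82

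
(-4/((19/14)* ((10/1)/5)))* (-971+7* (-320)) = 4732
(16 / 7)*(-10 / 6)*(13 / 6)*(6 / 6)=-520 / 63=-8.25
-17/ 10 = -1.70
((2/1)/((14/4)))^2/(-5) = -16/245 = -0.07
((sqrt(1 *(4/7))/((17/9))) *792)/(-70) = -7128 *sqrt(7)/4165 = -4.53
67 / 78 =0.86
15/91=0.16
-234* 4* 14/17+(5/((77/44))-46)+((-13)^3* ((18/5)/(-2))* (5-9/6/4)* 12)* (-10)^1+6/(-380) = -2195616.98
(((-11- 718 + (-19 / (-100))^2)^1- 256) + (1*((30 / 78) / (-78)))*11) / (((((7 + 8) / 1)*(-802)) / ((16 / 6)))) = 4994041973 / 22872037500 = 0.22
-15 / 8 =-1.88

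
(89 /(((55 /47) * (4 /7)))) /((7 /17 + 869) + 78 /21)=3484439 /22858440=0.15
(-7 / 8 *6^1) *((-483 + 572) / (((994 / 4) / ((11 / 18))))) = -979 / 852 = -1.15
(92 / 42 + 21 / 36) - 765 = -64027 / 84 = -762.23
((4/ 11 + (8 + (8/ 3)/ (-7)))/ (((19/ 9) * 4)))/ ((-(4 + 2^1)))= -461/ 2926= -0.16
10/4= 5/2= 2.50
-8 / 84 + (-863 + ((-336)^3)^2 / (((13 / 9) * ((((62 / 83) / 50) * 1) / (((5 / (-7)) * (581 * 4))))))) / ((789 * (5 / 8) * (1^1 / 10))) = -1665333163978100060926782 / 741923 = -2244617250008558921.78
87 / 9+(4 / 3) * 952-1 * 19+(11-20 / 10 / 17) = 21605 / 17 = 1270.88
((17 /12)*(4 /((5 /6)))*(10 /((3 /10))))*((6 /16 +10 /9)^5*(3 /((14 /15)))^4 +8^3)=1238158457274215 /4248502272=291434.11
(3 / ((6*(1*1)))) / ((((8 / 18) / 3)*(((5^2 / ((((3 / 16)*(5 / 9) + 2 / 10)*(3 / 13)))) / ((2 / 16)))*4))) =1971 / 6656000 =0.00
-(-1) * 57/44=57/44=1.30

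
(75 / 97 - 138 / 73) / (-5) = 0.22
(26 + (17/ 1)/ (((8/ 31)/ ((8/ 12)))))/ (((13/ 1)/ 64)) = 13424/ 39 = 344.21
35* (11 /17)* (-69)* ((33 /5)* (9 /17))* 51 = -278463.71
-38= -38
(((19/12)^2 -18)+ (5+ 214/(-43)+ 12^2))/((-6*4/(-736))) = 18304757/4644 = 3941.59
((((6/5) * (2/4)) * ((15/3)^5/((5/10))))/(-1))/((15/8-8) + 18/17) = 510000/689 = 740.20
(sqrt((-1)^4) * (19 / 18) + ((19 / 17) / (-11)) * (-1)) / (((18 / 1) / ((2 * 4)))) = 7790 / 15147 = 0.51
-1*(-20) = 20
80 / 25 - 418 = -2074 / 5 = -414.80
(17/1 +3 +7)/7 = 3.86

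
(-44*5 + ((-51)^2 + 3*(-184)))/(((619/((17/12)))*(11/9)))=3.42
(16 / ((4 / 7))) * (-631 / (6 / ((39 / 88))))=-57421 / 44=-1305.02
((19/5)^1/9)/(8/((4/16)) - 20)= 19/540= 0.04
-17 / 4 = -4.25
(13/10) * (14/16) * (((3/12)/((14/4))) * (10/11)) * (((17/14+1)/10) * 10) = 403/2464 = 0.16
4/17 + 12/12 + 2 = 55/17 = 3.24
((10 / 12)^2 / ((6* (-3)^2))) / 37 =25 / 71928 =0.00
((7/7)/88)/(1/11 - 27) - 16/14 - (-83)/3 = 26.52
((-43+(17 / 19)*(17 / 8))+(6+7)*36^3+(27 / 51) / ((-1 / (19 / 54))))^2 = 22103961346269550225 / 60093504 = 367826135521.56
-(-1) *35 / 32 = 35 / 32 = 1.09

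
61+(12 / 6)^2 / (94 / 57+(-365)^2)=463229287 / 7593919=61.00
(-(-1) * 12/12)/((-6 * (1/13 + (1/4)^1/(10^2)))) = -2600/1239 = -2.10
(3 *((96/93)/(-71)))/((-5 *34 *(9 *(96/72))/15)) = 12/37417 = 0.00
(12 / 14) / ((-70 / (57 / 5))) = -171 / 1225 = -0.14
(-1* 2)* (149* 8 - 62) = -2260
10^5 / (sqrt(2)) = 50000 * sqrt(2) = 70710.68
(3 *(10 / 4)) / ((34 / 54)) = 405 / 34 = 11.91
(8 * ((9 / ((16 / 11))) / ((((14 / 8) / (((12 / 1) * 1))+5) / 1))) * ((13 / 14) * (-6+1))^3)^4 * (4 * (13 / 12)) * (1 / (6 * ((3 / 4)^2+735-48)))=902361274.46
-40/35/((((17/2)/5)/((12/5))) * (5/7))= -192/85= -2.26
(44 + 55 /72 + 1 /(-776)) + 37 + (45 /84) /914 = 1826738065 /22341816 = 81.76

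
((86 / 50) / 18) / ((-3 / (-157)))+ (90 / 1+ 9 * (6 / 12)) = 67163 / 675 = 99.50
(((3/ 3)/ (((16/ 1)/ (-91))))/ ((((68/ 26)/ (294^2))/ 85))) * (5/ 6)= -213028725/ 16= -13314295.31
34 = 34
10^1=10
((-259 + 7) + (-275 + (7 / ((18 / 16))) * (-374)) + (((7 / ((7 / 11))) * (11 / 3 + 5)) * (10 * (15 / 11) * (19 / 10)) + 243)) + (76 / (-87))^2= -354098 / 2523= -140.35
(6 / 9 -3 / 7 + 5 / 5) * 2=52 / 21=2.48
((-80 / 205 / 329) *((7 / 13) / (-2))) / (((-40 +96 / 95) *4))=-95 / 46394452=-0.00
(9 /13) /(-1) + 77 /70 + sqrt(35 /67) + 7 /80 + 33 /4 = sqrt(2345) /67 + 1819 /208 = 9.47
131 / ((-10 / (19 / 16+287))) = -3775.26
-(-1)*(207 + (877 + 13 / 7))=7601 / 7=1085.86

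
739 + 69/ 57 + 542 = 24362/ 19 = 1282.21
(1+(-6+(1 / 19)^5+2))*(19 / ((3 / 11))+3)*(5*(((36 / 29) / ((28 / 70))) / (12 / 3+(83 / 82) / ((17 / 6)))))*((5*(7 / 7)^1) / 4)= -211631224503000 / 218077467227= -970.44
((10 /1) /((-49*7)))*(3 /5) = -6 /343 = -0.02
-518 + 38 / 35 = -18092 / 35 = -516.91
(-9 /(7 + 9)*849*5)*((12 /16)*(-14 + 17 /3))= 955125 /64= 14923.83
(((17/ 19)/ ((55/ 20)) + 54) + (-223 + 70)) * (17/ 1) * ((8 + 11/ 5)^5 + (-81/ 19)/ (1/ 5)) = -2297848490959104/ 12409375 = -185170364.42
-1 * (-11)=11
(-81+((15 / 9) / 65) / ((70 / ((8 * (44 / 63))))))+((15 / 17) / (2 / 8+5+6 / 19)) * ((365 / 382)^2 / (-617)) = -125270030118057212 / 1546578180213885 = -81.00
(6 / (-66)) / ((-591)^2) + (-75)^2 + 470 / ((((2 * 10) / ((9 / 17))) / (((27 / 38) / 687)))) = 6394243388977069 / 1136751779988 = 5625.01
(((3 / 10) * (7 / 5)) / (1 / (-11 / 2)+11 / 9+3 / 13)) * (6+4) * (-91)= -2459457 / 8180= -300.67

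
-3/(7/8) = -24/7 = -3.43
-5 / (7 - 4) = -5 / 3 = -1.67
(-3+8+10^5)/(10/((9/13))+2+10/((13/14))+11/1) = 11700585/4471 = 2617.00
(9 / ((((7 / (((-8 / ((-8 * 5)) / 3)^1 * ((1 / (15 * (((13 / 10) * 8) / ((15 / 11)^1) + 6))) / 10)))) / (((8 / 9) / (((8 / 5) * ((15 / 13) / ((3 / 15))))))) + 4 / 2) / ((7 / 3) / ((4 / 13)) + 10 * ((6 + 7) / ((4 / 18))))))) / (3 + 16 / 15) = 4159935 / 7069589144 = 0.00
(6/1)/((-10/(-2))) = 6/5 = 1.20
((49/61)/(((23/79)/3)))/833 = 237/23851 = 0.01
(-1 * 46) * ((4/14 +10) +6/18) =-10258/21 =-488.48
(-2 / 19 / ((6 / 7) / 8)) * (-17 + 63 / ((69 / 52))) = -39256 / 1311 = -29.94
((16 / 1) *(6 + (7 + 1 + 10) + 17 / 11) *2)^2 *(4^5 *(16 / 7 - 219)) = -148290975993.05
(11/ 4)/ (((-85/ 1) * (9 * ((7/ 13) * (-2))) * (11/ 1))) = 13/ 42840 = 0.00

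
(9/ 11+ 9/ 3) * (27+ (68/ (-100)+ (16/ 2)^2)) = 94836/ 275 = 344.86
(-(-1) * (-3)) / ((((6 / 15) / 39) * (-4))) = 585 / 8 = 73.12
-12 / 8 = -3 / 2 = -1.50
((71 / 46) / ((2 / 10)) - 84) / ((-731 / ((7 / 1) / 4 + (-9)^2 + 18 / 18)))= 1175515 / 134504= 8.74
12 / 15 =4 / 5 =0.80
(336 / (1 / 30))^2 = 101606400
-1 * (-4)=4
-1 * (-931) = 931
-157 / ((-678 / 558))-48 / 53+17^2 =2499250 / 5989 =417.31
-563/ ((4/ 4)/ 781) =-439703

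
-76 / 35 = -2.17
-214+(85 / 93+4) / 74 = -1472291 / 6882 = -213.93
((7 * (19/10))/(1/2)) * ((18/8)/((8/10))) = 1197/16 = 74.81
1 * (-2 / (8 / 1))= -1 / 4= -0.25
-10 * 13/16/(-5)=13/8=1.62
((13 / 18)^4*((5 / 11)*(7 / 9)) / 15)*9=199927 / 3464208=0.06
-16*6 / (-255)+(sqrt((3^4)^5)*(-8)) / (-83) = 40155976 / 7055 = 5691.85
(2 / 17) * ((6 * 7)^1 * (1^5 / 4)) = 21 / 17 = 1.24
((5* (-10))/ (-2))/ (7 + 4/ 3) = 3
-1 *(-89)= 89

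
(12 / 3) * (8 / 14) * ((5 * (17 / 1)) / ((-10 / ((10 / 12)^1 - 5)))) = 1700 / 21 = 80.95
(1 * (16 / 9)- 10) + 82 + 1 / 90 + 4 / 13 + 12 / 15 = 74.90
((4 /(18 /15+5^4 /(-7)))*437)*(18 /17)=-1101240 /52411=-21.01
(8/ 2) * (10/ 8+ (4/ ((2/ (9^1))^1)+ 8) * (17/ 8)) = 226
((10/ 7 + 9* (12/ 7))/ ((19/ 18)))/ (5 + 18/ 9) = 2124/ 931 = 2.28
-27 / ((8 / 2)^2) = -27 / 16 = -1.69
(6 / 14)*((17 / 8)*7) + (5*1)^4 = 5051 / 8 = 631.38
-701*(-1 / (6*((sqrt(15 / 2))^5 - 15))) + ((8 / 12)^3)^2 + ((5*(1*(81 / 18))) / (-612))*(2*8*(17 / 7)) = -0.50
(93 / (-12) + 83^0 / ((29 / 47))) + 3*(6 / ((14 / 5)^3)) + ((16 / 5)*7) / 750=-98465468 / 18650625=-5.28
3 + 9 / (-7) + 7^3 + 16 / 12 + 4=7351 / 21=350.05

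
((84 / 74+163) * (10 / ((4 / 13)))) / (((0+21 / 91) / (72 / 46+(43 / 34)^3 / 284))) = 2071521432005545 / 56994887616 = 36345.74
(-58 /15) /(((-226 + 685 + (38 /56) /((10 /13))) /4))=-12992 /386301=-0.03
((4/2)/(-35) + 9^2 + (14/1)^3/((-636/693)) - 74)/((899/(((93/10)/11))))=-16600293/5917450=-2.81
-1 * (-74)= 74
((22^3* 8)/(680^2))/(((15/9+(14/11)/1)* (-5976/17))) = -14641/82120200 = -0.00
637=637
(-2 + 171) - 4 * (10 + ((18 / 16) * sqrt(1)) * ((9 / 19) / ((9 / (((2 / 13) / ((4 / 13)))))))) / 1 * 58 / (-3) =944.62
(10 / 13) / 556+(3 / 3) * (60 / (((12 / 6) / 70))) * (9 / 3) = 22768205 / 3614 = 6300.00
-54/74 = -27/37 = -0.73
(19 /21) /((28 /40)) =190 /147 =1.29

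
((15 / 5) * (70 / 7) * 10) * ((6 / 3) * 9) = 5400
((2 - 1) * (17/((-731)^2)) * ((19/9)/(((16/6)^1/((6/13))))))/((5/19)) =361/8172580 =0.00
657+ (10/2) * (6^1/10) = 660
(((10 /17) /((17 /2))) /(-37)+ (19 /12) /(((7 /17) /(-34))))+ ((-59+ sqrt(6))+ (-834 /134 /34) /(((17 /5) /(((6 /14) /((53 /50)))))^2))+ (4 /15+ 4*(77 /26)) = -38710619994076739 /217928717188910+ sqrt(6) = -175.18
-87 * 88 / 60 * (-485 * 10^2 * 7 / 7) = 6188600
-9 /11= -0.82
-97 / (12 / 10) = -485 / 6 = -80.83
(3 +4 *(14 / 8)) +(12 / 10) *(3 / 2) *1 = 59 / 5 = 11.80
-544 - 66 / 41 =-22370 / 41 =-545.61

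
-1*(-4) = 4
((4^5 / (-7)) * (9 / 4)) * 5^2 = -8228.57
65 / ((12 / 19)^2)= 23465 / 144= 162.95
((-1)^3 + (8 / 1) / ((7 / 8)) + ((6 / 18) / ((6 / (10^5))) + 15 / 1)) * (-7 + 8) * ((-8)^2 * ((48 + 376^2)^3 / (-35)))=-63624261871623812415488 / 2205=-28854540531348667762.13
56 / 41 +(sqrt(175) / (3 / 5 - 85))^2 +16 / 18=2.28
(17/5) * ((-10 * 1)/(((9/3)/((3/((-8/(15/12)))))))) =85/16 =5.31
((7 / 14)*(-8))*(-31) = 124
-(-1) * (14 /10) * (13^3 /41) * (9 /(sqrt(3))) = 46137 * sqrt(3) /205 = 389.81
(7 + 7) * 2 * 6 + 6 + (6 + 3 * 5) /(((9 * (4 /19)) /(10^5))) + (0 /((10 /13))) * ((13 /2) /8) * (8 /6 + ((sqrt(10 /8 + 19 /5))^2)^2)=1108507.33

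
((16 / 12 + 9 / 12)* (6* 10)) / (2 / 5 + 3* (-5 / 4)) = -2500 / 67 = -37.31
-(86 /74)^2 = -1849 /1369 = -1.35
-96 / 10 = -48 / 5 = -9.60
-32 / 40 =-4 / 5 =-0.80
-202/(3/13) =-2626/3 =-875.33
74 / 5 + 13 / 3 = 287 / 15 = 19.13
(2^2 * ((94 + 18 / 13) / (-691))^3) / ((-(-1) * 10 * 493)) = -762649600 / 357364261456891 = -0.00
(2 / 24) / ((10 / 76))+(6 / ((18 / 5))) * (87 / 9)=1507 / 90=16.74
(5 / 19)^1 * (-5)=-25 / 19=-1.32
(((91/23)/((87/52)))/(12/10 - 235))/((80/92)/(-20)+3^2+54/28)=-9464/10184829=-0.00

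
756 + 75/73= 55263/73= 757.03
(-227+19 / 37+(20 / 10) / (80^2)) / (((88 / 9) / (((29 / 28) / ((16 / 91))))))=-90986562459 / 666828800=-136.45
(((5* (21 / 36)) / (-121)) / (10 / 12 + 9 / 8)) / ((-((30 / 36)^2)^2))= 18144 / 710875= 0.03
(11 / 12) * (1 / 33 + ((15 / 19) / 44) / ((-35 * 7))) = 3715 / 134064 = 0.03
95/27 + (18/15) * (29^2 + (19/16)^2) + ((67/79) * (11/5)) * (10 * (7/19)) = 26489349557/25937280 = 1021.28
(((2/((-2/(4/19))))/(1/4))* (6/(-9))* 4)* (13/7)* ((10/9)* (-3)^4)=49920/133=375.34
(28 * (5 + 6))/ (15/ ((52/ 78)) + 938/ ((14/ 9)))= 616/ 1251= 0.49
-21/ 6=-7/ 2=-3.50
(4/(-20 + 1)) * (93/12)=-31/19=-1.63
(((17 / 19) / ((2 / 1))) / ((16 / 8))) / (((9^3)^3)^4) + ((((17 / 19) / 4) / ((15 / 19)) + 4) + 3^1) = 31175550236938327523584791300706206413 / 4280395913538443138249628096206801790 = 7.28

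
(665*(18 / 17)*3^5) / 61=2908710 / 1037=2804.93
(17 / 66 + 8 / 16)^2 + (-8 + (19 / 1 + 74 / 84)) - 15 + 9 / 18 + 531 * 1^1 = 4032223 / 7623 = 528.95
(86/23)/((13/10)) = 860/299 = 2.88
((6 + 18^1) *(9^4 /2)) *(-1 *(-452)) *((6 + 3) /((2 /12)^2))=11530143936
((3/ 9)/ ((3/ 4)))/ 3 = 4/ 27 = 0.15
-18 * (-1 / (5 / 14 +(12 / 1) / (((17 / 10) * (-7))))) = -4284 / 155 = -27.64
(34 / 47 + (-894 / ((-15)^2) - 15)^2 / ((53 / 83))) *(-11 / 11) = -7909384279 / 14011875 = -564.48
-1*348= -348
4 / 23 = 0.17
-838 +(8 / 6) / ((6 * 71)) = -535480 / 639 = -838.00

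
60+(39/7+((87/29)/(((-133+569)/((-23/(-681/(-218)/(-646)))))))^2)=409982098/360703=1136.62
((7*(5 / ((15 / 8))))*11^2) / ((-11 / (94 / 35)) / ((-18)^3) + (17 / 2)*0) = 16080768 / 5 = 3216153.60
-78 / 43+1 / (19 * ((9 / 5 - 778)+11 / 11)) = -5744447 / 3166692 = -1.81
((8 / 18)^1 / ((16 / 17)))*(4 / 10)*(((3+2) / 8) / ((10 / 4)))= 17 / 360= 0.05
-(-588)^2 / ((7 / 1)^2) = -7056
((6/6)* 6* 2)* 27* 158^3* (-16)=-20447313408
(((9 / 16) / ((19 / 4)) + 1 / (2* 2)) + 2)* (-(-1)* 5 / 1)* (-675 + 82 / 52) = -3939525 / 494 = -7974.75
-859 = -859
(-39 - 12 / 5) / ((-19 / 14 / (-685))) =-20896.11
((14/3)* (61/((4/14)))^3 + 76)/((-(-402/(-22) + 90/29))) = -173849351467/81828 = -2124570.46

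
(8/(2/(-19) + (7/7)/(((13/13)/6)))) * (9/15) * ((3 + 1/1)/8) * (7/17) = 57/340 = 0.17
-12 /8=-1.50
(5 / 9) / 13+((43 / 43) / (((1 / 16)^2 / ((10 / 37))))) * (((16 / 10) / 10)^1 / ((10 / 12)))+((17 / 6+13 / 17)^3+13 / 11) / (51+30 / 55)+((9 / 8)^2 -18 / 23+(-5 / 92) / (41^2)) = 32980143676673577611 / 2237969665882641600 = 14.74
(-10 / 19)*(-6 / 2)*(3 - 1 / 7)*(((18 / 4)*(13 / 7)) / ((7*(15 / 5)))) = 11700 / 6517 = 1.80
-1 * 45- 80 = -125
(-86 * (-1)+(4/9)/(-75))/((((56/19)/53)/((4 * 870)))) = 5381324.88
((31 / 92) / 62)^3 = 1 / 6229504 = 0.00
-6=-6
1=1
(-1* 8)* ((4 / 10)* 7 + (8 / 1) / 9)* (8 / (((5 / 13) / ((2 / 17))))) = -276224 / 3825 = -72.22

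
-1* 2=-2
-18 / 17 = -1.06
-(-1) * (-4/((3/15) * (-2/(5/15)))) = 10/3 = 3.33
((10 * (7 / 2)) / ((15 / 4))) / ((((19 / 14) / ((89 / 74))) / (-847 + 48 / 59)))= -870891700 / 124431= -6998.99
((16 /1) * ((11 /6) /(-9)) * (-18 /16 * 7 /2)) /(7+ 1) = 77 /48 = 1.60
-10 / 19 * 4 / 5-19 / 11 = -449 / 209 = -2.15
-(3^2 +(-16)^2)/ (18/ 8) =-1060/ 9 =-117.78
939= 939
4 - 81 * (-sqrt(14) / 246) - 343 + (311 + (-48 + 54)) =-22 + 27 * sqrt(14) / 82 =-20.77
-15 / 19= -0.79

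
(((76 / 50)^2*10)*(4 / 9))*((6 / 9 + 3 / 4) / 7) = 49096 / 23625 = 2.08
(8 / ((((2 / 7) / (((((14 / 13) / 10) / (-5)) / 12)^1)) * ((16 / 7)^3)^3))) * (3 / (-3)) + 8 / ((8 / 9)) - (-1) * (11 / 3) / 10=209194199539421 / 22333829939200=9.37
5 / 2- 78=-151 / 2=-75.50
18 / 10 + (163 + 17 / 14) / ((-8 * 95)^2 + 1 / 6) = 218367348 / 121296035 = 1.80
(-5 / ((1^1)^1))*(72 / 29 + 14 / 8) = -2455 / 116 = -21.16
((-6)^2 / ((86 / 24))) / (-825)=-144 / 11825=-0.01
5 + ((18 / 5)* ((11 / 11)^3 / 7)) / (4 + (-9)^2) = 5.01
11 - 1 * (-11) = 22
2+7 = 9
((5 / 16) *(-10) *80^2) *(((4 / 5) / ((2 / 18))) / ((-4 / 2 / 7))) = 504000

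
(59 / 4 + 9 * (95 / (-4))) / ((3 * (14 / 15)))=-995 / 14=-71.07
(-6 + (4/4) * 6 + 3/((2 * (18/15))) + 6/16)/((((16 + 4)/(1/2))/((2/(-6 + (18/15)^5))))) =-8125/351168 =-0.02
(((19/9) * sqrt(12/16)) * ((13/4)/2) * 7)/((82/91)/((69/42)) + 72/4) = 516971 * sqrt(3)/798624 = 1.12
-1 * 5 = -5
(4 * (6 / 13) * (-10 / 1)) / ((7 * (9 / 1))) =-80 / 273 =-0.29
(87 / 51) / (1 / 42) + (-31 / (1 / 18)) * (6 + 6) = -112614 / 17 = -6624.35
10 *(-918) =-9180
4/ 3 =1.33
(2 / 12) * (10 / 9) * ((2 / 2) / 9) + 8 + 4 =2921 / 243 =12.02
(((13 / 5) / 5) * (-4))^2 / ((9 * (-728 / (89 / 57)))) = -2314 / 2244375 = -0.00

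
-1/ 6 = -0.17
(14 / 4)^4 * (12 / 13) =7203 / 52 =138.52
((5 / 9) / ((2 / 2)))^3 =125 / 729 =0.17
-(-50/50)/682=1/682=0.00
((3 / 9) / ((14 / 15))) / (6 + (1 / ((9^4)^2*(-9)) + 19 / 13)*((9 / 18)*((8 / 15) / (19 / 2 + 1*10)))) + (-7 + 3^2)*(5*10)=24846370422305825 / 248316387582116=100.06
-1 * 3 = -3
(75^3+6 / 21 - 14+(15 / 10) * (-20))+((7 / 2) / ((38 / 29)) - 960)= 223904945 / 532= 420873.96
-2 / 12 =-1 / 6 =-0.17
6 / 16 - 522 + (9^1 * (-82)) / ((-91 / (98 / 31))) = -1599063 / 3224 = -495.99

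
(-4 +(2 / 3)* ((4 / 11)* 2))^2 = 13456 / 1089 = 12.36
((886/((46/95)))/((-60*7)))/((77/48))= -33668/12397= -2.72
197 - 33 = 164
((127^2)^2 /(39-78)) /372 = -260144641 /14508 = -17931.12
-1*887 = -887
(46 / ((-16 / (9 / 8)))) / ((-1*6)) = 69 / 128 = 0.54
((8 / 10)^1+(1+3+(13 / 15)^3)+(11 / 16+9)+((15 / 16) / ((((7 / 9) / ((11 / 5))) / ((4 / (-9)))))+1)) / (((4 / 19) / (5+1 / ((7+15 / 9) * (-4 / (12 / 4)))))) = 349.15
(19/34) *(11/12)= 209/408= 0.51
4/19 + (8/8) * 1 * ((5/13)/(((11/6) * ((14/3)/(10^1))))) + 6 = 126668/19019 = 6.66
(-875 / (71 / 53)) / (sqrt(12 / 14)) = -46375 * sqrt(42) / 426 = -705.50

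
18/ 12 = 3/ 2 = 1.50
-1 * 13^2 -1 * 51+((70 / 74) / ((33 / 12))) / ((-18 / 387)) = -92550 / 407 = -227.40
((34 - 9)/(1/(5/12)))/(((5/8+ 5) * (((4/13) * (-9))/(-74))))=12025/243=49.49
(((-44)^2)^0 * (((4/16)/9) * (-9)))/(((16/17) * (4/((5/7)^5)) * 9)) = -53125/38723328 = -0.00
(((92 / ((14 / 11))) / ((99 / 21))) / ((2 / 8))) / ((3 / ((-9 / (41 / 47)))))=-8648 / 41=-210.93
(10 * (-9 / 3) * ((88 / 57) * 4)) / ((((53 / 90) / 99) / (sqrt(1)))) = -31145.18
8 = 8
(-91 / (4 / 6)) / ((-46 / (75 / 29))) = 20475 / 2668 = 7.67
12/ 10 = 6/ 5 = 1.20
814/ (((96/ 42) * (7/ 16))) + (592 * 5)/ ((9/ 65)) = 199726/ 9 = 22191.78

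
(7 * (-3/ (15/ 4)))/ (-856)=7/ 1070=0.01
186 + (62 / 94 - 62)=5859 / 47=124.66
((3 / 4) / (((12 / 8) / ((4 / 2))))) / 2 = 1 / 2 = 0.50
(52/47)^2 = 1.22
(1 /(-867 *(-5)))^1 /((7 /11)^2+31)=121 /16473000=0.00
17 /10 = 1.70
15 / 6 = 5 / 2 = 2.50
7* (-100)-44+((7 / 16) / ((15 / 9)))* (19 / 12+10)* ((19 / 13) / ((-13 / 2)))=-20136247 / 27040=-744.68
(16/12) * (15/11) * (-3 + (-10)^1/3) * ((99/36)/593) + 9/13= 14776/23127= 0.64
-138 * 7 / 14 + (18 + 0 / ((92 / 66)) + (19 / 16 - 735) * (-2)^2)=-11945 / 4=-2986.25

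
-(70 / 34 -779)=13208 / 17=776.94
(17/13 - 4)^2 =1225/169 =7.25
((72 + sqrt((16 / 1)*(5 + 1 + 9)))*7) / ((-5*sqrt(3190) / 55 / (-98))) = 1372*sqrt(3190)*(sqrt(15) + 18) / 145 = 11689.33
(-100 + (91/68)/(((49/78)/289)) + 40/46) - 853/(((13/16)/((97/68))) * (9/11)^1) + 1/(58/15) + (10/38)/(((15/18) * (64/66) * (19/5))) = -70456324138625/53639638416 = -1313.51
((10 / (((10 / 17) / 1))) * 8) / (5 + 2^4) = 136 / 21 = 6.48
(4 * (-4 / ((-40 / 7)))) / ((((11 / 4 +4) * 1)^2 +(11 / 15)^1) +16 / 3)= 672 / 12391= 0.05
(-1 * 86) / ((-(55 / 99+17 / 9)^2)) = 3483 / 242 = 14.39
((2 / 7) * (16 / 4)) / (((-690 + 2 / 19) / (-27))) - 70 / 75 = -305756 / 344085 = -0.89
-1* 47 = -47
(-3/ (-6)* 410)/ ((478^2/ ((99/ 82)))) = 495/ 456968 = 0.00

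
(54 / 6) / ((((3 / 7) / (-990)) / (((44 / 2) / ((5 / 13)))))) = -1189188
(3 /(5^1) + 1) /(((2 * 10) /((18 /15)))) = 12 /125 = 0.10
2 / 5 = 0.40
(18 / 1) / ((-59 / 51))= -918 / 59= -15.56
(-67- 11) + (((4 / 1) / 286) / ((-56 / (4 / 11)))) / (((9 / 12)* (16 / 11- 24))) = -14522507 / 186186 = -78.00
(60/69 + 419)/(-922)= -9657/21206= -0.46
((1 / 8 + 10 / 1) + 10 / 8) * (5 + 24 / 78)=483 / 8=60.38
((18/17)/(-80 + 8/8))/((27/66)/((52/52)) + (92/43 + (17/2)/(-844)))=-0.01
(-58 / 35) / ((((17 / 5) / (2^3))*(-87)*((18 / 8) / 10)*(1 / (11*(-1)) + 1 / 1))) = 704 / 3213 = 0.22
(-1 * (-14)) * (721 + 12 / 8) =10115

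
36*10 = 360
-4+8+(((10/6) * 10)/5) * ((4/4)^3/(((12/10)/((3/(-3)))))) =11/9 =1.22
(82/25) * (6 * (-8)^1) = -3936/25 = -157.44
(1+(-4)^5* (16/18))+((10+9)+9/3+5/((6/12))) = -7895/9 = -877.22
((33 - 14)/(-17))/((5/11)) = -209/85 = -2.46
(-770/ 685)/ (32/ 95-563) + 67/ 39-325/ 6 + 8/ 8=-29386302653/ 571198758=-51.45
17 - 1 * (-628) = 645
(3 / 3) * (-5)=-5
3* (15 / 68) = 0.66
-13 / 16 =-0.81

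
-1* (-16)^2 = -256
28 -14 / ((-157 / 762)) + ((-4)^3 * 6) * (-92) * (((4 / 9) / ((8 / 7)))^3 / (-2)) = -35973784 / 38151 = -942.93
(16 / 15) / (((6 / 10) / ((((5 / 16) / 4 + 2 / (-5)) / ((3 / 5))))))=-103 / 108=-0.95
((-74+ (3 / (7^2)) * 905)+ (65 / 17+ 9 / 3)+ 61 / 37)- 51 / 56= -2719737 / 246568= -11.03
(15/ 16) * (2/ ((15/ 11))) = 11/ 8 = 1.38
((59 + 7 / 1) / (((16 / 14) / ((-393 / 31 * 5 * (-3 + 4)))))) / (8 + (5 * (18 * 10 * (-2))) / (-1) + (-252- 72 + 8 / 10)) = -2269575 / 920576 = -2.47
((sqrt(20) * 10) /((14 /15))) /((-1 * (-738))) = 25 * sqrt(5) /861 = 0.06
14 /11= 1.27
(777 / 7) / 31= 111 / 31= 3.58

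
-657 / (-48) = 219 / 16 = 13.69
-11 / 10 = -1.10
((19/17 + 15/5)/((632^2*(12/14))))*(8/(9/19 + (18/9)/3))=931/11034088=0.00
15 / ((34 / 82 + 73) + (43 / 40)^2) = 328000 / 1630603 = 0.20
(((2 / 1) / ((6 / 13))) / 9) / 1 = 0.48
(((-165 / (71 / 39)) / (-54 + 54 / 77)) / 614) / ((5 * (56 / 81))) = 42471 / 53010304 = 0.00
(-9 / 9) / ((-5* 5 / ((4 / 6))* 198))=1 / 7425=0.00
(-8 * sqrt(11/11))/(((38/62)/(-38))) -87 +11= 420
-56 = -56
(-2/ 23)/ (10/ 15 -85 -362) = 6/ 30797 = 0.00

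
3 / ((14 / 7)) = 3 / 2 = 1.50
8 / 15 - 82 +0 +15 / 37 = -44989 / 555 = -81.06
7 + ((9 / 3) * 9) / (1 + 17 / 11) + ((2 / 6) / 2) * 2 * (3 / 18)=17.66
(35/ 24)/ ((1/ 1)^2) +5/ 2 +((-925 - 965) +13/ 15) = -75407/ 40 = -1885.18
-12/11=-1.09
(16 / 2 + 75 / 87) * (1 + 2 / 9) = 2827 / 261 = 10.83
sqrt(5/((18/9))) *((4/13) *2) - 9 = -8.03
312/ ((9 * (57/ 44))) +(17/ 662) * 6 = 1523377/ 56601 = 26.91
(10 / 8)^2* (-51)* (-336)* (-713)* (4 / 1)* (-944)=72086011200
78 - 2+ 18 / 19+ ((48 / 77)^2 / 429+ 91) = 2705494369 / 16109093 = 167.95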